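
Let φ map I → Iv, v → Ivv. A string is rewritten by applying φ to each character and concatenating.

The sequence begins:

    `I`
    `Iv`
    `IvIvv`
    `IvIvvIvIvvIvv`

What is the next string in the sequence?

IvIvvIvIvvIvvIvIvvIvIvvIvvIvIvvIvv

Applying the rule to each of the 13 symbols of IvIvvIvIvvIvv gives the pieces Iv Ivv Iv Ivv Ivv Iv Ivv Iv Ivv Ivv Iv Ivv Ivv, which concatenate to the answer.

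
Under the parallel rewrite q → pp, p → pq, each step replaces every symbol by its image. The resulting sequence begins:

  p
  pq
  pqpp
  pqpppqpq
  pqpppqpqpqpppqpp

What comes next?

pqpppqpqpqpppqpppqpppqpqpqpppqpq

φ(pqpppqpqpqpppqpp) expands symbol-by-symbol to pq pp pq pq pq pp pq pp pq pp pq pq pq pp pq pq; joining the 16 pieces gives the next term.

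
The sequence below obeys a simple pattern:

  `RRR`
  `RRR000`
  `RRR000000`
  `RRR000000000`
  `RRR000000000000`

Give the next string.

The strings grow by a fixed suffix 000 each time.
One more step from RRR000000000000 gives the answer.

RRR000000000000000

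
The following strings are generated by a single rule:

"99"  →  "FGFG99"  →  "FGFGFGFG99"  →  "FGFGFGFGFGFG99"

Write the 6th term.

The strings grow by a fixed prefix FGFG each time.
From FGFGFGFGFGFG99, 2 further steps: FGFGFGFGFGFG99 → FGFGFGFGFGFGFGFG99 → (answer).

FGFGFGFGFGFGFGFGFGFG99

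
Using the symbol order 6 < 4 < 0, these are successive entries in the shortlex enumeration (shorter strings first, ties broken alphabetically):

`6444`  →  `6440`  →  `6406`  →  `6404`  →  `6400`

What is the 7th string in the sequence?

6064

Stepping forward 2 times from 6400: 6400 → 6066, then the target.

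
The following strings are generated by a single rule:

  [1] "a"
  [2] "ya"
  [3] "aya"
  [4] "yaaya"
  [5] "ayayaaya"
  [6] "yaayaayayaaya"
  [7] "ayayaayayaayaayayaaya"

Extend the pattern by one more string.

yaayaayayaayaayayaayayaayaayayaaya

This is a Fibonacci-style word recurrence s(k) = s(k−2)·s(k−1): e.g. a·ya = aya.
So term 8 is yaayaayayaaya·ayayaayayaayaayayaaya.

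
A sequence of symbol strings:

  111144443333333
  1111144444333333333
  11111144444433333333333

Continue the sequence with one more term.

Term n consists of n+1 1's, followed by n+1 4's, followed by 2n+1 3's, where the shown terms are n = 3, 4, 5.
For the next term, n = 6, so the run lengths are 7, 7, 13.

111111144444443333333333333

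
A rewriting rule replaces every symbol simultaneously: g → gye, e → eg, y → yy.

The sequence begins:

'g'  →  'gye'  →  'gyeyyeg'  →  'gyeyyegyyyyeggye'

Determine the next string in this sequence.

Rewriting the 16 symbols of gyeyyegyyyyeggye one by one yields gye yy eg yy yy eg gye yy yy yy yy eg gye gye yy eg; concatenated:

gyeyyegyyyyeggyeyyyyyyyyeggyegyeyyeg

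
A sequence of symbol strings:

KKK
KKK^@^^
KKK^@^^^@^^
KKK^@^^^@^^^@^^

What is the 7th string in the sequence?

KKK^@^^^@^^^@^^^@^^^@^^^@^^

The strings grow by a fixed suffix ^@^^ each time.
From KKK^@^^^@^^^@^^, 3 further steps: KKK^@^^^@^^^@^^ → KKK^@^^^@^^^@^^^@^^ → KKK^@^^^@^^^@^^^@^^^@^^ → (answer).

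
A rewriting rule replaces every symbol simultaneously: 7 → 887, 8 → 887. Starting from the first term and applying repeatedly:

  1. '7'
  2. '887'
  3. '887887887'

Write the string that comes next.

887887887887887887887887887

Rewriting each symbol of 887887887: 8→887, 8→887, 7→887, 8→887, 8→887, 7→887, 8→887, 8→887, 7→887, which concatenates to 887 887 887 887 887 887 887 887 887.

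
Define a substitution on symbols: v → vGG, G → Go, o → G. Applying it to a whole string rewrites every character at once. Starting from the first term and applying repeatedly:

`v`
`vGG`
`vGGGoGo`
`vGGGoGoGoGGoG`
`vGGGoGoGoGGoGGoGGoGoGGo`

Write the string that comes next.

Replace each of the 23 characters of vGGGoGoGoGGoGGoGGoGoGGo in place — vGG Go Go Go G Go G Go G Go Go G Go Go G Go Go G Go G Go Go G — and concatenate.

vGGGoGoGoGGoGGoGGoGoGGoGoGGoGoGGoGGoGoG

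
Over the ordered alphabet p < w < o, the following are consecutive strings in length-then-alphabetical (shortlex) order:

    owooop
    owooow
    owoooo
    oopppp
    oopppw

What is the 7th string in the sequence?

ooppwp

Continuing the enumeration 2 steps past oopppw: oopppw → oopppo → (answer).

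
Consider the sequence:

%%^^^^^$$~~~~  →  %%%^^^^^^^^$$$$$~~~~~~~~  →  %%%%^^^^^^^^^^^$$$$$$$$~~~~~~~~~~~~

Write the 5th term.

Term n consists of n+1 %'s, followed by 3n+2 ^'s, followed by 3n-1 $'s, followed by 4n ~'s (n = 1, 2, …).
At n = 5 the blocks have lengths 6, 17, 14, 20.

%%%%%%^^^^^^^^^^^^^^^^^$$$$$$$$$$$$$$~~~~~~~~~~~~~~~~~~~~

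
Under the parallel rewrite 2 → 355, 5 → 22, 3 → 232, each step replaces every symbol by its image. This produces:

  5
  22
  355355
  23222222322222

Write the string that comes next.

Applying the rule to each of the 14 symbols of 23222222322222 gives the pieces 355 232 355 355 355 355 355 355 232 355 355 355 355 355, which concatenate to the answer.

355232355355355355355355232355355355355355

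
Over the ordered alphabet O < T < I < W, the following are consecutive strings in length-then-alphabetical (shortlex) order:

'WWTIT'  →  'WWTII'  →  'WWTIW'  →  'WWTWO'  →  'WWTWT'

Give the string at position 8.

Stepping forward 3 times from WWTWT: WWTWT → WWTWI → WWTWW, then the target.

WWIOO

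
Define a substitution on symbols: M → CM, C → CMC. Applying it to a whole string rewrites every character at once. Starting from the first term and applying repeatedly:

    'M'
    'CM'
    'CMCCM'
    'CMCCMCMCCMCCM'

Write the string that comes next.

Rewriting the 13 symbols of CMCCMCMCCMCCM one by one yields CMC CM CMC CMC CM CMC CM CMC CMC CM CMC CMC CM; concatenated:

CMCCMCMCCMCCMCMCCMCMCCMCCMCMCCMCCM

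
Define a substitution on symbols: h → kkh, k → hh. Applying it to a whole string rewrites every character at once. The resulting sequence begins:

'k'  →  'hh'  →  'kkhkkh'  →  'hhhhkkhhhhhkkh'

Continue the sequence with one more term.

Rewriting the 14 symbols of hhhhkkhhhhhkkh one by one yields kkh kkh kkh kkh hh hh kkh kkh kkh kkh kkh hh hh kkh; concatenated:

kkhkkhkkhkkhhhhhkkhkkhkkhkkhkkhhhhhkkh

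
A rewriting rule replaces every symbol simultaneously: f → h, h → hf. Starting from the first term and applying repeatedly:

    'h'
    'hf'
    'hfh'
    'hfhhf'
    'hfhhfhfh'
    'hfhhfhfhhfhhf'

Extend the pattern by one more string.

φ(hfhhfhfhhfhhf) expands symbol-by-symbol to hf h hf hf h hf h hf hf h hf hf h; joining the 13 pieces gives the next term.

hfhhfhfhhfhhfhfhhfhfh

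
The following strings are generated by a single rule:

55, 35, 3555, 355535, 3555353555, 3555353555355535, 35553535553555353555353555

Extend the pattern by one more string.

Each term (from the third on) is the previous term followed by the one before it: term 3 = 35·55 = 3555.
The next term joins 35553535553555353555353555 and 3555353555355535.

355535355535553535553535553555353555355535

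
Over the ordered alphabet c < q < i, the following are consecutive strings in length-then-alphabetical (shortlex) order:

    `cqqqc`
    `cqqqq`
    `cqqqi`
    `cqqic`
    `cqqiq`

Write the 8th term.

cqicq

Advancing 3 positions from cqqiq through cqqiq → cqqii → cqicc reaches term 8.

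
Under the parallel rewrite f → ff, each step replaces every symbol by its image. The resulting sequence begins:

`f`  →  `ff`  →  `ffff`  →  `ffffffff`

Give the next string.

ffffffffffffffff

Rewriting each symbol of ffffffff: f→ff, f→ff, f→ff, f→ff, f→ff, f→ff, f→ff, f→ff, which concatenates to ff ff ff ff ff ff ff ff.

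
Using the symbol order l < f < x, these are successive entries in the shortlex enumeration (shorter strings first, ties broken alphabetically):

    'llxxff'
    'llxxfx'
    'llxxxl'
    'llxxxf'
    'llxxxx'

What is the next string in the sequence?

lfllll

Find the rightmost character of llxxxx below x, bump it to the next letter, and reset everything to its right to l.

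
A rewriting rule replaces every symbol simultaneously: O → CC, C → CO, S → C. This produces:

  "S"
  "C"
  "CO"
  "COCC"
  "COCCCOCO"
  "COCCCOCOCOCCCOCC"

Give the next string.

COCCCOCOCOCCCOCCCOCCCOCOCOCCCOCO

φ(COCCCOCOCOCCCOCC) expands symbol-by-symbol to CO CC CO CO CO CC CO CC CO CC CO CO CO CC CO CO; joining the 16 pieces gives the next term.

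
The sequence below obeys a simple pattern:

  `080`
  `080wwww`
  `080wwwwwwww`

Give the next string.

Every step adds wwww to the end: s(k+1) = s(k)·wwww.
One more step from 080wwwwwwww gives the answer.

080wwwwwwwwwwww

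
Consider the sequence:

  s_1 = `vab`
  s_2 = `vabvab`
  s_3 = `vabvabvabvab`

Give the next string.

Each string is two copies of the previous one concatenated.
So the next term is two copies of vabvabvabvab.

vabvabvabvabvabvabvabvab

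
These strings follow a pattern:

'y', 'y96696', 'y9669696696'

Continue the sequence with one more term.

y966969669696696

Every step adds 96696 to the end: s(k+1) = s(k)·96696.
One more step from y9669696696 gives the answer.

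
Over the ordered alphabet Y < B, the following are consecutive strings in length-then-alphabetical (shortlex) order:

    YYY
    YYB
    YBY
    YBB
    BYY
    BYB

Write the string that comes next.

BBY

Find the rightmost character of BYB below B, bump it to the next letter, and reset everything to its right to Y.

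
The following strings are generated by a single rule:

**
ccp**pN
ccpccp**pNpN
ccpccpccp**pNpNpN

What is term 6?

Every step adds ccp to the front and pN to the end of the previous string.
From ccpccpccp**pNpNpN, 2 further steps: ccpccpccp**pNpNpN → ccpccpccpccp**pNpNpNpN → (answer).

ccpccpccpccpccp**pNpNpNpNpN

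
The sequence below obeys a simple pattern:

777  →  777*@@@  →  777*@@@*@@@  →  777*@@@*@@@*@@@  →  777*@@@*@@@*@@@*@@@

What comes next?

The strings grow by a fixed suffix *@@@ each time.
So the next term is 777*@@@*@@@*@@@*@@@·*@@@.

777*@@@*@@@*@@@*@@@*@@@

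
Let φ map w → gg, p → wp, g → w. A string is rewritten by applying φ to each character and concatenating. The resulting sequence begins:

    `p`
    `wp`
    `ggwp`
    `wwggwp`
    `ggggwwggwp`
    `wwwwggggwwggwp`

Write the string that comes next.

Rewriting the 14 symbols of wwwwggggwwggwp one by one yields gg gg gg gg w w w w gg gg w w gg wp; concatenated:

ggggggggwwwwggggwwggwp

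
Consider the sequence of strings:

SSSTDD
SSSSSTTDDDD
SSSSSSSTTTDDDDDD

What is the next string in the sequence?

SSSSSSSSSTTTTDDDDDDDD

Term n consists of 2n+1 S's, followed by n T's, followed by 2n D's (n = 1, 2, …).
Setting n = 4 gives 9, 4, 8 characters in each block.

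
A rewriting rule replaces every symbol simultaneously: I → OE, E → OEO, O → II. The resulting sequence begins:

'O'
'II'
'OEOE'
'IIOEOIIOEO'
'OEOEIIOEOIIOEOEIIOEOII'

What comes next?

Applying the rule to each of the 22 symbols of OEOEIIOEOIIOEOEIIOEOII gives the pieces II OEO II OEO OE OE II OEO II OE OE II OEO II OEO OE OE II OEO II OE OE, which concatenate to the answer.

IIOEOIIOEOOEOEIIOEOIIOEOEIIOEOIIOEOOEOEIIOEOIIOEOE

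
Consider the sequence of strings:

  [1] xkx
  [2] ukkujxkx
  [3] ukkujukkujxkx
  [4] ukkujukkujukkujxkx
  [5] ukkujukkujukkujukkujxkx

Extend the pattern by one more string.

Every step adds ukkuj at the front: s(k+1) = ukkuj·s(k).
One more step from ukkujukkujukkujukkujxkx gives the answer.

ukkujukkujukkujukkujukkujxkx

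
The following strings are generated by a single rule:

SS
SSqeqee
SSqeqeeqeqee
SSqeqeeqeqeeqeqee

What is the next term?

Every step adds qeqee to the end: s(k+1) = s(k)·qeqee.
So the next term is SSqeqeeqeqeeqeqee·qeqee.

SSqeqeeqeqeeqeqeeqeqee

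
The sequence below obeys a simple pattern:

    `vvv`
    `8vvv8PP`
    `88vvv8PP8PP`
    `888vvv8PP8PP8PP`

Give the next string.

Every step adds 8 to the front and 8PP to the end of the previous string.
Applying this once more to 888vvv8PP8PP8PP:

8888vvv8PP8PP8PP8PP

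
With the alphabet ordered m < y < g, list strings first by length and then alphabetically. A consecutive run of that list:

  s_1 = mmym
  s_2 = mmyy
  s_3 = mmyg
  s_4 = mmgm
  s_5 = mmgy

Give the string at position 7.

mymm

Stepping forward 2 times from mmgy: mmgy → mmgg, then the target.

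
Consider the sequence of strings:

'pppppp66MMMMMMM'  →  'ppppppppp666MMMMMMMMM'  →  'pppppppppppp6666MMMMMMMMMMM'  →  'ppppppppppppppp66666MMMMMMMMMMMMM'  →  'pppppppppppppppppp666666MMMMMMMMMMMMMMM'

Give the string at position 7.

pppppppppppppppppppppppp66666666MMMMMMMMMMMMMMMMMMM

Term n consists of 3n p's, followed by n 6's, followed by 2n+3 M's, where the shown terms are n = 2, 3, 4, 5, 6.
Setting n = 8 gives 24, 8, 19 characters in each block.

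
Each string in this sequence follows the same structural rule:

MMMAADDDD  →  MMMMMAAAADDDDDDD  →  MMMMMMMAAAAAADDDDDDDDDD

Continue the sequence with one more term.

Reading off run lengths: M runs 3, 5, 7; A runs 2, 4, 6; D runs 4, 7, 10 — each is linear in n (n = 1, 2, …).
At n = 4 the blocks have lengths 9, 8, 13.

MMMMMMMMMAAAAAAAADDDDDDDDDDDDD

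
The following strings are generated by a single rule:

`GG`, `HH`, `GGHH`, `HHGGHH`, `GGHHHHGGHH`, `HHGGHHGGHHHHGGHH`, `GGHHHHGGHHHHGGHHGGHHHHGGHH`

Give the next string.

Each term (from the third on) is the two preceding terms concatenated in order: term 3 = GG·HH = GGHH.
The next term joins HHGGHHGGHHHHGGHH and GGHHHHGGHHHHGGHHGGHHHHGGHH.

HHGGHHGGHHHHGGHHGGHHHHGGHHHHGGHHGGHHHHGGHH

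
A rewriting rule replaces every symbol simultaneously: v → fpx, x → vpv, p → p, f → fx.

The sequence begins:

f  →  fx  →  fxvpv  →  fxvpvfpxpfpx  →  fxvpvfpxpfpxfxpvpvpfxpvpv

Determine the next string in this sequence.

fxvpvfpxpfpxfxpvpvpfxpvpvfxvpvpfpxpfpxpfxvpvpfpxpfpx

Replace each of the 25 characters of fxvpvfpxpfpxfxpvpvpfxpvpv in place — fx vpv fpx p fpx fx p vpv p fx p vpv fx vpv p fpx p fpx p fx vpv p fpx p fpx — and concatenate.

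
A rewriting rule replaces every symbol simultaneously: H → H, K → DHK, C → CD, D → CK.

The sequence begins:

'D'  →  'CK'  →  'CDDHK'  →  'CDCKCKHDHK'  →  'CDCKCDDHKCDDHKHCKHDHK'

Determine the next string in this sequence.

Replace each of the 21 characters of CDCKCDDHKCDDHKHCKHDHK in place — CD CK CD DHK CD CK CK H DHK CD CK CK H DHK H CD DHK H CK H DHK — and concatenate.

CDCKCDDHKCDCKCKHDHKCDCKCKHDHKHCDDHKHCKHDHK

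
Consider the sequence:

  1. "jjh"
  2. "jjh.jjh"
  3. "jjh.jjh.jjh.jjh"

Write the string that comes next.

Each string is two copies of the previous one joined by '.'.
Doubling jjh.jjh.jjh.jjh with '.' between the halves:

jjh.jjh.jjh.jjh.jjh.jjh.jjh.jjh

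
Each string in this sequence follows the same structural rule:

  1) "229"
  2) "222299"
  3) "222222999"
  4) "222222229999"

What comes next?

222222222299999

Reading off run lengths: 2 runs 2, 4, 6, 8; 9 runs 1, 2, 3, 4 — each is linear in n (n = 1, 2, …).
At n = 5 the blocks have lengths 10, 5.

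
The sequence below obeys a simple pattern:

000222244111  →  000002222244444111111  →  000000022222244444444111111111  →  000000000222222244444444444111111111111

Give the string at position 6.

Each string has the form 0^{2n+1} 2^{n+3} 4^{3n-1} 1^{3n} (n = 1, 2, …).
Setting n = 6 gives 13, 9, 17, 18 characters in each block.

000000000000022222222244444444444444444111111111111111111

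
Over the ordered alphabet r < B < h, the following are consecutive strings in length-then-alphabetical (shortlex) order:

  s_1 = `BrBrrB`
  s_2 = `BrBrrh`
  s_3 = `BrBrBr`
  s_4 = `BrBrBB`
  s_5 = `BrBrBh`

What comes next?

The successor of BrBrBh increments the rightmost position that isn't already h and resets every position after it to r.

BrBrhr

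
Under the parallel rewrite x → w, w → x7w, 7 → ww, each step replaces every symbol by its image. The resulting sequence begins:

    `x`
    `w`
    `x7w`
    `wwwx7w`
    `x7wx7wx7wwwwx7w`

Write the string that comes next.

wwwx7wwwwx7wwwwx7wx7wx7wx7wwwwx7w

Applying the rule to each of the 15 symbols of x7wx7wx7wwwwx7w gives the pieces w ww x7w w ww x7w w ww x7w x7w x7w x7w w ww x7w, which concatenate to the answer.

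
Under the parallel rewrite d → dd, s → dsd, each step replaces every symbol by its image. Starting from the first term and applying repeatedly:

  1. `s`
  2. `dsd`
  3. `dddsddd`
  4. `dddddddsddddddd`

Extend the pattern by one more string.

dddddddddddddddsddddddddddddddd

Replace each of the 15 characters of dddddddsddddddd in place — dd dd dd dd dd dd dd dsd dd dd dd dd dd dd dd — and concatenate.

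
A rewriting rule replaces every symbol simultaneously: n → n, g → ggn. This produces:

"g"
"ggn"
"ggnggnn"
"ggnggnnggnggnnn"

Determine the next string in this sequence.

ggnggnnggnggnnnggnggnnggnggnnnn

Replace each of the 15 characters of ggnggnnggnggnnn in place — ggn ggn n ggn ggn n n ggn ggn n ggn ggn n n n — and concatenate.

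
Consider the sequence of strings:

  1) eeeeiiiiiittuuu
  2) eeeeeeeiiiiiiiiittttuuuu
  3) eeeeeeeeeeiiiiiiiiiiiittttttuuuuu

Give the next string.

eeeeeeeeeeeeeiiiiiiiiiiiiiiittttttttuuuuuu

Term n consists of 3n-2 e's, followed by 3n i's, followed by 2n-2 t's, followed by n+1 u's, where the shown terms are n = 2, 3, 4.
Setting n = 5 gives 13, 15, 8, 6 characters in each block.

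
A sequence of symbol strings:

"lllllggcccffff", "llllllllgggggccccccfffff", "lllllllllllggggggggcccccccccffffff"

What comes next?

Term n consists of 3n+2 l's, followed by 3n-1 g's, followed by 3n c's, followed by n+3 f's (n = 1, 2, …).
For the next term, n = 4, so the run lengths are 14, 11, 12, 7.

llllllllllllllgggggggggggccccccccccccfffffff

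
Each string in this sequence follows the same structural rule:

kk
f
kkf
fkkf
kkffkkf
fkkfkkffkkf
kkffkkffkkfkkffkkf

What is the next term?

Each term (from the third on) is the two preceding terms concatenated in order: term 3 = kk·f = kkf.
So term 8 is fkkfkkffkkf·kkffkkffkkfkkffkkf.

fkkfkkffkkfkkffkkffkkfkkffkkf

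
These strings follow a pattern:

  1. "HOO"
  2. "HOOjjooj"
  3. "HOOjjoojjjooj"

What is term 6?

Each term is the previous one with jjooj appended.
From HOOjjoojjjooj, 3 further steps: HOOjjoojjjooj → HOOjjoojjjoojjjooj → HOOjjoojjjoojjjoojjjooj → (answer).

HOOjjoojjjoojjjoojjjoojjjooj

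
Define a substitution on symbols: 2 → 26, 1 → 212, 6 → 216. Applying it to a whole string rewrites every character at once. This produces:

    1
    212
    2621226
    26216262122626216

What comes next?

Rewriting the 17 symbols of 26216262122626216 one by one yields 26 216 26 212 216 26 216 26 212 26 26 216 26 216 26 212 216; concatenated:

2621626212216262162621226262162621626212216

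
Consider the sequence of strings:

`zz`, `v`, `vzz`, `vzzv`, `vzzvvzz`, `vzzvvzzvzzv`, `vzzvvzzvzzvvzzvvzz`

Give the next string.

Each term (from the third on) is the previous term followed by the one before it: term 3 = v·zz = vzz.
The next term joins vzzvvzzvzzvvzzvvzz and vzzvvzzvzzv.

vzzvvzzvzzvvzzvvzzvzzvvzzvzzv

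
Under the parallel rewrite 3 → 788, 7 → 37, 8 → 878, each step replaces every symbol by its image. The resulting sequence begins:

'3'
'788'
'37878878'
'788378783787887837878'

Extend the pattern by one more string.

Rewriting the 21 symbols of 788378783787887837878 one by one yields 37 878 878 788 37 878 37 878 788 37 878 37 878 878 37 878 788 37 878 37 878; concatenated:

3787887878837878378787883787837878878378787883787837878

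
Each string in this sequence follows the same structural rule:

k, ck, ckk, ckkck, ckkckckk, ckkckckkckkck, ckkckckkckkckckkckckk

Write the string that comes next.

ckkckckkckkckckkckckkckkckckkckkck

This is a Fibonacci-style word recurrence s(k) = s(k−1)·s(k−2): e.g. ck·k = ckk.
The next term joins ckkckckkckkckckkckckk and ckkckckkckkck.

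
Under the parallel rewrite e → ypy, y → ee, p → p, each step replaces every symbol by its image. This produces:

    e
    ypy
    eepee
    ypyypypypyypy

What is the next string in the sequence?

eepeeeepeepeepeeeepee

Applying the rule to each of the 13 symbols of ypyypypypyypy gives the pieces ee p ee ee p ee p ee p ee ee p ee, which concatenate to the answer.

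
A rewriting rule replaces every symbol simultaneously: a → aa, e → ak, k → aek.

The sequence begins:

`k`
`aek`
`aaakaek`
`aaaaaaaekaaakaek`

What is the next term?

aaaaaaaaaaaaaaakaekaaaaaaaekaaakaek

Applying the rule to each of the 16 symbols of aaaaaaaekaaakaek gives the pieces aa aa aa aa aa aa aa ak aek aa aa aa aek aa ak aek, which concatenate to the answer.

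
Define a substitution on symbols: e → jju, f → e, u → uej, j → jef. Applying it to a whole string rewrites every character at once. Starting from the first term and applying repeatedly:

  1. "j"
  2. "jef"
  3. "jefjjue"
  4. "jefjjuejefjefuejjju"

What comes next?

jefjjuejefjefuejjjujefjjuejefjjueuejjjujefjefjefuej

Replace each of the 19 characters of jefjjuejefjefuejjju in place — jef jju e jef jef uej jju jef jju e jef jju e uej jju jef jef jef uej — and concatenate.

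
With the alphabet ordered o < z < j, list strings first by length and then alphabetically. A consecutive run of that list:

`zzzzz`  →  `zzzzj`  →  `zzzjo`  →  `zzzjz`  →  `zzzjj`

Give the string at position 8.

zzjoj

Stepping forward 3 times from zzzjj: zzzjj → zzjoo → zzjoz, then the target.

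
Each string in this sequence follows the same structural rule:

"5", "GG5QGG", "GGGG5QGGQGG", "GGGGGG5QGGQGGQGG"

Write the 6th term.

GGGGGGGGGG5QGGQGGQGGQGGQGG

s(k+1) = GG·s(k)·QGG, so each term gains GG as a prefix and QGG as a suffix.
From GGGGGG5QGGQGGQGG, 2 further steps: GGGGGG5QGGQGGQGG → GGGGGGGG5QGGQGGQGGQGG → (answer).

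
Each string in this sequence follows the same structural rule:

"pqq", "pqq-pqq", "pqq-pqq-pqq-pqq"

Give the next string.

pqq-pqq-pqq-pqq-pqq-pqq-pqq-pqq

s(k+1) = s(k)·-·s(k) — each term doubles the last with '-' between the halves.
So the next term is two copies of pqq-pqq-pqq-pqq with '-' between the halves.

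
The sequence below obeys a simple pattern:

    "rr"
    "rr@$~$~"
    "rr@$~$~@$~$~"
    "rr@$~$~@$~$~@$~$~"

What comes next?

The strings grow by a fixed suffix @$~$~ each time.
So the next term is rr@$~$~@$~$~@$~$~·@$~$~.

rr@$~$~@$~$~@$~$~@$~$~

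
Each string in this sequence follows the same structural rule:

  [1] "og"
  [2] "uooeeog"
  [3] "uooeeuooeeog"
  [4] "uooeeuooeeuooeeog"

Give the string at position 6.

uooeeuooeeuooeeuooeeuooeeog

Each term is the previous one with uooee prepended.
From uooeeuooeeuooeeog, 2 further steps: uooeeuooeeuooeeog → uooeeuooeeuooeeuooeeog → (answer).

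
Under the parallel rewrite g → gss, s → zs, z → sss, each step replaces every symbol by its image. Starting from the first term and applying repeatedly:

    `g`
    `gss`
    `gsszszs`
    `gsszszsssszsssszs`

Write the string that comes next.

gsszszsssszsssszszszszsssszszszszsssszs

Applying the rule to each of the 17 symbols of gsszszsssszsssszs gives the pieces gss zs zs sss zs sss zs zs zs zs sss zs zs zs zs sss zs, which concatenate to the answer.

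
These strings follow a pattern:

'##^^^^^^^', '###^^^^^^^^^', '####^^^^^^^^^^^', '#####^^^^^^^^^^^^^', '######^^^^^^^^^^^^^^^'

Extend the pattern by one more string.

#######^^^^^^^^^^^^^^^^^

Each string has the form #^{n-1} ^^{2n+1}, where the shown terms are n = 3, 4, 5, 6, 7.
Setting n = 8 gives 7, 17 characters in each block.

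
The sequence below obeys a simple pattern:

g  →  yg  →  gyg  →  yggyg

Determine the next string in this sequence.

gygyggyg

This is a Fibonacci-style word recurrence s(k) = s(k−2)·s(k−1): e.g. g·yg = gyg.
Continuing: gyg · yggyg gives term 5.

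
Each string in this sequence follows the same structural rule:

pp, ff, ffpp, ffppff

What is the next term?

Each term (from the third on) is the previous term followed by the one before it: term 3 = ff·pp = ffpp.
Continuing: ffppff · ffpp gives term 5.

ffppffffpp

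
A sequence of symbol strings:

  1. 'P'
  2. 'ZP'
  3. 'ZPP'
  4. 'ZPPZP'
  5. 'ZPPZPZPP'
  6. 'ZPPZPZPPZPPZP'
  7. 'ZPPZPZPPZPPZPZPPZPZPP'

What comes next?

ZPPZPZPPZPPZPZPPZPZPPZPPZPZPPZPPZP

This is a Fibonacci-style word recurrence s(k) = s(k−1)·s(k−2): e.g. ZP·P = ZPP.
So term 8 is ZPPZPZPPZPPZPZPPZPZPP·ZPPZPZPPZPPZP.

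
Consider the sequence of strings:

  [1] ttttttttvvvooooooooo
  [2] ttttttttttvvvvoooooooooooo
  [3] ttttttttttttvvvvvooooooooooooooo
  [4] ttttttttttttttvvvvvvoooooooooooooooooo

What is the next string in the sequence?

ttttttttttttttttvvvvvvvooooooooooooooooooooo

Each string has the form t^{2n+2} v^{n} o^{3n}, where the shown terms are n = 3, 4, 5, 6.
Setting n = 7 gives 16, 7, 21 characters in each block.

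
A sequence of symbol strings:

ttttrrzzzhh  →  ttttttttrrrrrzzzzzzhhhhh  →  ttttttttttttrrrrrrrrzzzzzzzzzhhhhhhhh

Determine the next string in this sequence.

ttttttttttttttttrrrrrrrrrrrzzzzzzzzzzzzhhhhhhhhhhh

Each string has the form t^{4n} r^{3n-1} z^{3n} h^{3n-1} (n = 1, 2, …).
For the next term, n = 4, so the run lengths are 16, 11, 12, 11.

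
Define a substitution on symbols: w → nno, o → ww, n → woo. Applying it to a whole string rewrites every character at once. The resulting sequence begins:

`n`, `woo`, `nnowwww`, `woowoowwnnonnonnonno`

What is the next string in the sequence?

nnowwwwnnowwwwnnonnowoowoowwwoowoowwwoowoowwwoowooww

Replace each of the 20 characters of woowoowwnnonnonnonno in place — nno ww ww nno ww ww nno nno woo woo ww woo woo ww woo woo ww woo woo ww — and concatenate.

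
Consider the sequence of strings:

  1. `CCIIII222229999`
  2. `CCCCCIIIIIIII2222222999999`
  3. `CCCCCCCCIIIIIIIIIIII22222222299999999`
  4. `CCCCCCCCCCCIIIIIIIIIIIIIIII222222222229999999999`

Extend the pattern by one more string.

Term n consists of 3n-1 C's, followed by 4n I's, followed by 2n+3 2's, followed by 2n+2 9's (n = 1, 2, …).
At n = 5 the blocks have lengths 14, 20, 13, 12.

CCCCCCCCCCCCCCIIIIIIIIIIIIIIIIIIII2222222222222999999999999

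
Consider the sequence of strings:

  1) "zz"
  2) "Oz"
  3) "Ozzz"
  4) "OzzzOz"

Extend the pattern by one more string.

OzzzOzOzzz

Each term (from the third on) is the previous term followed by the one before it: term 3 = Oz·zz = Ozzz.
So term 5 is OzzzOz·Ozzz.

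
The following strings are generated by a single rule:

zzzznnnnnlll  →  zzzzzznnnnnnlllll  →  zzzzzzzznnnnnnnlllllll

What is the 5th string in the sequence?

zzzzzzzzzzzznnnnnnnnnlllllllllll

Term n consists of 2n z's, followed by n+3 n's, followed by 2n-1 l's, where the shown terms are n = 2, 3, 4.
For term 5, n = 6, so the run lengths are 12, 9, 11.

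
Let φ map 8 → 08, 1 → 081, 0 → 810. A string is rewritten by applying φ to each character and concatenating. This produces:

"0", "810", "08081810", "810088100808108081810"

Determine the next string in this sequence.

0808181081008080818108100881008081810088100808108081810

Applying the rule to each of the 21 symbols of 810088100808108081810 gives the pieces 08 081 810 810 08 08 081 810 810 08 810 08 081 810 08 810 08 081 08 081 810, which concatenate to the answer.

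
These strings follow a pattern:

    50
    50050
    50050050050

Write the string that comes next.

50050050050050050050050

Each string is two copies of the previous one joined by '0'.
One more doubling of 50050050050 gives the answer.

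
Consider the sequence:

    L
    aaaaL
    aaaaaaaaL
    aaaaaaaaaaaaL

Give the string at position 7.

Each term is the previous one with aaaa prepended.
From aaaaaaaaaaaaL, 3 further steps: aaaaaaaaaaaaL → aaaaaaaaaaaaaaaaL → aaaaaaaaaaaaaaaaaaaaL → (answer).

aaaaaaaaaaaaaaaaaaaaaaaaL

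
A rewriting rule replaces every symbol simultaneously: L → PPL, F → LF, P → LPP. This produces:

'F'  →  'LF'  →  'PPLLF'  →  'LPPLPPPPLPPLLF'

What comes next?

Rewriting the 14 symbols of LPPLPPPPLPPLLF one by one yields PPL LPP LPP PPL LPP LPP LPP LPP PPL LPP LPP PPL PPL LF; concatenated:

PPLLPPLPPPPLLPPLPPLPPLPPPPLLPPLPPPPLPPLLF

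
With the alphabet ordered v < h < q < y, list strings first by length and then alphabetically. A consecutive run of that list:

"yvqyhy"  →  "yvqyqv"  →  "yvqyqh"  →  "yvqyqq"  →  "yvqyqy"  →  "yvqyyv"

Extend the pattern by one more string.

The successor of yvqyyv increments the rightmost position that isn't already y and resets every position after it to v.

yvqyyh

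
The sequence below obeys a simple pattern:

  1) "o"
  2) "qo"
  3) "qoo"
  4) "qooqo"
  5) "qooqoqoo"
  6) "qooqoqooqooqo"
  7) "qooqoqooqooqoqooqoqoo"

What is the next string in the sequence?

From term 3 onward, concatenate the last term with the second-to-last: qo·o = qoo, qoo·qo = qooqo, …
The next term joins qooqoqooqooqoqooqoqoo and qooqoqooqooqo.

qooqoqooqooqoqooqoqooqooqoqooqooqo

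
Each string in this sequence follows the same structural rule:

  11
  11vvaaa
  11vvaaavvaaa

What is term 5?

11vvaaavvaaavvaaavvaaa

Each term is the previous one with vvaaa appended.
From 11vvaaavvaaa, 2 further steps: 11vvaaavvaaa → 11vvaaavvaaavvaaa → (answer).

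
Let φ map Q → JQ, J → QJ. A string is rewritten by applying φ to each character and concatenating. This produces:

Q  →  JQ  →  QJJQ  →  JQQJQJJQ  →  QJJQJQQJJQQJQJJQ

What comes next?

JQQJQJJQQJJQJQQJQJJQJQQJJQQJQJJQ

Applying the rule to each of the 16 symbols of QJJQJQQJJQQJQJJQ gives the pieces JQ QJ QJ JQ QJ JQ JQ QJ QJ JQ JQ QJ JQ QJ QJ JQ, which concatenate to the answer.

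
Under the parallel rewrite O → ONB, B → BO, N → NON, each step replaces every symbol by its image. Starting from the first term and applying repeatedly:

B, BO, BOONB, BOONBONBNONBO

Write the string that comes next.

Applying the rule to each of the 13 symbols of BOONBONBNONBO gives the pieces BO ONB ONB NON BO ONB NON BO NON ONB NON BO ONB, which concatenate to the answer.

BOONBONBNONBOONBNONBONONONBNONBOONB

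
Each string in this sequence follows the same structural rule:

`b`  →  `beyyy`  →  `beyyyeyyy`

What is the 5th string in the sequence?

beyyyeyyyeyyyeyyy

Each term is the previous one with eyyy appended.
From beyyyeyyy, 2 further steps: beyyyeyyy → beyyyeyyyeyyy → (answer).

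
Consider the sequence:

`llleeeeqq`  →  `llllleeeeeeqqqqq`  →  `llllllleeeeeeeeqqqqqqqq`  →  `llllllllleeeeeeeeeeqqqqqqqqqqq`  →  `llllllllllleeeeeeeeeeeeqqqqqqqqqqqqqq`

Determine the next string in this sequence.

The n-th term is 2n+1 l's then 2n+2 e's then 3n-1 q's (n = 1, 2, …).
Setting n = 6 gives 13, 14, 17 characters in each block.

llllllllllllleeeeeeeeeeeeeeqqqqqqqqqqqqqqqqq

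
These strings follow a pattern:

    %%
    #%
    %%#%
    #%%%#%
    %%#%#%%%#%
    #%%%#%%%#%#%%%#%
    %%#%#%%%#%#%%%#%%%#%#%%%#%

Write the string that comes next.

From term 3 onward, concatenate the second-to-last term with the last: %%·#% = %%#%, #%·%%#% = #%%%#%, …
Continuing: #%%%#%%%#%#%%%#% · %%#%#%%%#%#%%%#%%%#%#%%%#% gives term 8.

#%%%#%%%#%#%%%#%%%#%#%%%#%#%%%#%%%#%#%%%#%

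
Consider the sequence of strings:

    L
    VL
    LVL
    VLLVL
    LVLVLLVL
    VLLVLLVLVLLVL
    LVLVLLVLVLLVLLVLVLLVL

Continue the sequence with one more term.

Each term (from the third on) is the two preceding terms concatenated in order: term 3 = L·VL = LVL.
Continuing: VLLVLLVLVLLVL · LVLVLLVLVLLVLLVLVLLVL gives term 8.

VLLVLLVLVLLVLLVLVLLVLVLLVLLVLVLLVL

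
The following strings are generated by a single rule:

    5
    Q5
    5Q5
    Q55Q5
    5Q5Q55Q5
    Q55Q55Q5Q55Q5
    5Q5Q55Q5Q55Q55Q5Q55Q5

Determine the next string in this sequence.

Q55Q55Q5Q55Q55Q5Q55Q5Q55Q55Q5Q55Q5

This is a Fibonacci-style word recurrence s(k) = s(k−2)·s(k−1): e.g. 5·Q5 = 5Q5.
The next term joins Q55Q55Q5Q55Q5 and 5Q5Q55Q5Q55Q55Q5Q55Q5.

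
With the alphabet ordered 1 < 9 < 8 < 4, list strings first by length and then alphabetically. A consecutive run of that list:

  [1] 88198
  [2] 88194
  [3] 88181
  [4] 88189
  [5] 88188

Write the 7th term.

Stepping forward 2 times from 88188: 88188 → 88184, then the target.

88141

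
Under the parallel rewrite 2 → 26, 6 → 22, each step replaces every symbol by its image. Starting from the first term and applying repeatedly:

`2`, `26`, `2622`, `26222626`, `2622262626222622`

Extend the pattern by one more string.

Replace each of the 16 characters of 2622262626222622 in place — 26 22 26 26 26 22 26 22 26 22 26 26 26 22 26 26 — and concatenate.

26222626262226222622262626222626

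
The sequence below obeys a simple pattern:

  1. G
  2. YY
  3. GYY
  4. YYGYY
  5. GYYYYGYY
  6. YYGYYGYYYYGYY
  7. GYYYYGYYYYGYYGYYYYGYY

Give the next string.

YYGYYGYYYYGYYGYYYYGYYYYGYYGYYYYGYY

Each term (from the third on) is the two preceding terms concatenated in order: term 3 = G·YY = GYY.
The next term joins YYGYYGYYYYGYY and GYYYYGYYYYGYYGYYYYGYY.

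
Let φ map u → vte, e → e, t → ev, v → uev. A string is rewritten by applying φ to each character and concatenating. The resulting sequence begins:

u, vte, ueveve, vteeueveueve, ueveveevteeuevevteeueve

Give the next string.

vteeueveueveeueveveevteeueveueveveevteeueve

φ(ueveveevteeuevevteeueve) expands symbol-by-symbol to vte e uev e uev e e uev ev e e vte e uev e uev ev e e vte e uev e; joining the 23 pieces gives the next term.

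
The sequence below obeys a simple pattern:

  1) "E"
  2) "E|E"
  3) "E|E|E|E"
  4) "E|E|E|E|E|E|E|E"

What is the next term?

E|E|E|E|E|E|E|E|E|E|E|E|E|E|E|E

s(k+1) = s(k)·|·s(k) — each term doubles the last with '|' between the halves.
One more doubling of E|E|E|E|E|E|E|E gives the answer.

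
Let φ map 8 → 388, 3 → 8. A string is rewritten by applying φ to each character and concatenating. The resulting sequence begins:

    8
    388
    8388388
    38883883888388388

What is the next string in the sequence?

83883883888388388838838838883883888388388

Applying the rule to each of the 17 symbols of 38883883888388388 gives the pieces 8 388 388 388 8 388 388 8 388 388 388 8 388 388 8 388 388, which concatenate to the answer.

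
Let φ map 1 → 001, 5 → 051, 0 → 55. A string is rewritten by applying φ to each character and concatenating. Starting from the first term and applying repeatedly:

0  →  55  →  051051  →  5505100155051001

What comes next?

Rewriting the 16 symbols of 5505100155051001 one by one yields 051 051 55 051 001 55 55 001 051 051 55 051 001 55 55 001; concatenated:

051051550510015555001051051550510015555001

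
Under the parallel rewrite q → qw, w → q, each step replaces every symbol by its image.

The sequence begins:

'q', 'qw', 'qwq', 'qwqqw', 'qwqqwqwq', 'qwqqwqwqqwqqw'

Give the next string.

Rewriting the 13 symbols of qwqqwqwqqwqqw one by one yields qw q qw qw q qw q qw qw q qw qw q; concatenated:

qwqqwqwqqwqqwqwqqwqwq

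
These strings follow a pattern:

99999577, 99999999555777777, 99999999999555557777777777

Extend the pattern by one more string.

Each string has the form 9^{3n+2} 5^{2n-1} 7^{4n-2} (n = 1, 2, …).
For the next term, n = 4, so the run lengths are 14, 7, 14.

99999999999999555555577777777777777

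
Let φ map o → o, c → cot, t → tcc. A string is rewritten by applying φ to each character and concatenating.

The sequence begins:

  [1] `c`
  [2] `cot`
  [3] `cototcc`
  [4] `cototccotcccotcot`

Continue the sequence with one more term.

Applying the rule to each of the 17 symbols of cototccotcccotcot gives the pieces cot o tcc o tcc cot cot o tcc cot cot cot o tcc cot o tcc, which concatenate to the answer.

cototccotcccotcototcccotcotcototcccototcc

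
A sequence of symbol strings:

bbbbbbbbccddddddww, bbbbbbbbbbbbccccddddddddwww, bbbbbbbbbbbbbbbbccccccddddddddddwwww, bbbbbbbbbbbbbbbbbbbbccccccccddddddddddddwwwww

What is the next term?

bbbbbbbbbbbbbbbbbbbbbbbbccccccccccddddddddddddddwwwwww

The n-th term is 4n b's then 2n-2 c's then 2n+2 d's then n w's, where the shown terms are n = 2, 3, 4, 5.
For the next term, n = 6, so the run lengths are 24, 10, 14, 6.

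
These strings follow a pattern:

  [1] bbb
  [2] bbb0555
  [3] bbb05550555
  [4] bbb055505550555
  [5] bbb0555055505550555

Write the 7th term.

bbb055505550555055505550555

Each term is the previous one with 0555 appended.
From bbb0555055505550555, 2 further steps: bbb0555055505550555 → bbb05550555055505550555 → (answer).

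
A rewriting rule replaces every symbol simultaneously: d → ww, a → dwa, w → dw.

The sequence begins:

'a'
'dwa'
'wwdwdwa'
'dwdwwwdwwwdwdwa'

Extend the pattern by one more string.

wwdwwwdwdwdwwwdwdwdwwwdwwwdwdwa

Replace each of the 15 characters of dwdwwwdwwwdwdwa in place — ww dw ww dw dw dw ww dw dw dw ww dw ww dw dwa — and concatenate.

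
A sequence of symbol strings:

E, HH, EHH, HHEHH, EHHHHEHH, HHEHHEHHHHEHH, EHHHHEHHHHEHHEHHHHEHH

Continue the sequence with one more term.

Each term (from the third on) is the two preceding terms concatenated in order: term 3 = E·HH = EHH.
The next term joins HHEHHEHHHHEHH and EHHHHEHHHHEHHEHHHHEHH.

HHEHHEHHHHEHHEHHHHEHHHHEHHEHHHHEHH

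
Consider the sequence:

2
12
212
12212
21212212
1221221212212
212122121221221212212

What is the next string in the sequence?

This is a Fibonacci-style word recurrence s(k) = s(k−2)·s(k−1): e.g. 2·12 = 212.
The next term joins 1221221212212 and 212122121221221212212.

1221221212212212122121221221212212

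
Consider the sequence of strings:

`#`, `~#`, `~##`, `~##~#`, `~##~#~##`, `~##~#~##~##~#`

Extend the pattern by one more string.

Each term (from the third on) is the previous term followed by the one before it: term 3 = ~#·# = ~##.
So term 7 is ~##~#~##~##~#·~##~#~##.

~##~#~##~##~#~##~#~##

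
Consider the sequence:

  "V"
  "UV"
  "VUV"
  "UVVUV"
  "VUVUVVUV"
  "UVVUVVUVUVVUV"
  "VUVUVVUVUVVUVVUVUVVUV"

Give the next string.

UVVUVVUVUVVUVVUVUVVUVUVVUVVUVUVVUV

This is a Fibonacci-style word recurrence s(k) = s(k−2)·s(k−1): e.g. V·UV = VUV.
The next term joins UVVUVVUVUVVUV and VUVUVVUVUVVUVVUVUVVUV.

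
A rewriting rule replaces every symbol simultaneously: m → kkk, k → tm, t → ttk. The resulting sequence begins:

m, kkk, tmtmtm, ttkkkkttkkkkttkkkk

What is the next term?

Rewriting the 18 symbols of ttkkkkttkkkkttkkkk one by one yields ttk ttk tm tm tm tm ttk ttk tm tm tm tm ttk ttk tm tm tm tm; concatenated:

ttkttktmtmtmtmttkttktmtmtmtmttkttktmtmtmtm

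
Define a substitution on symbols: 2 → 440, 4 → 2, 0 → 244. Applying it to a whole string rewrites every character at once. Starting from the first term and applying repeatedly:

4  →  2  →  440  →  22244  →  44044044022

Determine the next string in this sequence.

222442224422244440440

Rewriting each symbol of 44044044022: 4→2, 4→2, 0→244, 4→2, 4→2, 0→244, 4→2, 4→2, 0→244, 2→440, 2→440, which concatenates to 2 2 244 2 2 244 2 2 244 440 440.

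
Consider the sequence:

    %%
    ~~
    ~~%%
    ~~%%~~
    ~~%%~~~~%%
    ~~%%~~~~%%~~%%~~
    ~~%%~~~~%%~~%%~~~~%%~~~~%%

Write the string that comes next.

~~%%~~~~%%~~%%~~~~%%~~~~%%~~%%~~~~%%~~%%~~

From term 3 onward, concatenate the last term with the second-to-last: ~~·%% = ~~%%, ~~%%·~~ = ~~%%~~, …
The next term joins ~~%%~~~~%%~~%%~~~~%%~~~~%% and ~~%%~~~~%%~~%%~~.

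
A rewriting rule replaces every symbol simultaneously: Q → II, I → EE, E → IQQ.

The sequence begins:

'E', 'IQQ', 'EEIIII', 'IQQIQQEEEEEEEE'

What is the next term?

Applying the rule to each of the 14 symbols of IQQIQQEEEEEEEE gives the pieces EE II II EE II II IQQ IQQ IQQ IQQ IQQ IQQ IQQ IQQ, which concatenate to the answer.

EEIIIIEEIIIIIQQIQQIQQIQQIQQIQQIQQIQQ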